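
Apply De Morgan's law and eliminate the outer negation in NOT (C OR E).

NOT C AND NOT E
De Morgan's: NOT(OR of terms) = AND of negations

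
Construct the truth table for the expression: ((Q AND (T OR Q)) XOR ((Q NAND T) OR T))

Q | T | Output
--------------
0 | 0 | 1
0 | 1 | 1
1 | 0 | 0
1 | 1 | 0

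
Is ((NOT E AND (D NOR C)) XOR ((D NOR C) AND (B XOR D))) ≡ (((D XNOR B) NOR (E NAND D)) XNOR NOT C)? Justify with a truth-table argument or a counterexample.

No. Counterexample: with B=0, E=0, D=0, C=0, Expression 1 = 1 but Expression 2 = 0.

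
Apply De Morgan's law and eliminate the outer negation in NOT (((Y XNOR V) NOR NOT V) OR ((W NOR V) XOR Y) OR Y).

NOT ((Y XNOR V) NOR NOT V) AND NOT ((W NOR V) XOR Y) AND NOT Y
De Morgan's: NOT(OR of terms) = AND of negations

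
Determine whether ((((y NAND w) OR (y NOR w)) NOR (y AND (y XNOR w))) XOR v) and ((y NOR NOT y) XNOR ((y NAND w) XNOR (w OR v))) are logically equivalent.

No. Counterexample: with y=0, v=0, w=0, Expression 1 = 0 but Expression 2 = 1.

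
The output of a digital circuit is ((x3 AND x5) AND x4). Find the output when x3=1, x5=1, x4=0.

Substituting: ((1 AND 1) AND 0)
= 0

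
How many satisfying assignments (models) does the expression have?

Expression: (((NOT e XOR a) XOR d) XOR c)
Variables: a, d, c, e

Satisfying assignments: (0,0,0,0), (0,0,1,1), (0,1,0,1), (0,1,1,0), (1,0,0,1), (1,0,1,0), (1,1,0,0), (1,1,1,1)
Count: 8 out of 16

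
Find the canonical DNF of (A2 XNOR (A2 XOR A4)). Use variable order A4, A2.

(NOT A4 AND NOT A2) OR (NOT A4 AND A2)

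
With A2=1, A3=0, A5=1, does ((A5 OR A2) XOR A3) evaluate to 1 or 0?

Substituting: ((1 OR 1) XOR 0)
= 1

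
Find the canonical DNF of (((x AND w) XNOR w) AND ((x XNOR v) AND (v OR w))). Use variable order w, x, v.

(NOT w AND x AND v) OR (w AND x AND v)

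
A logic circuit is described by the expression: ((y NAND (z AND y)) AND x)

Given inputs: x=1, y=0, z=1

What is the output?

Substituting: ((0 NAND (1 AND 0)) AND 1)
= 1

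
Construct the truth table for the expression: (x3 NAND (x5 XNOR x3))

x3 | x5 | Output
----------------
0 | 0 | 1
0 | 1 | 1
1 | 0 | 1
1 | 1 | 0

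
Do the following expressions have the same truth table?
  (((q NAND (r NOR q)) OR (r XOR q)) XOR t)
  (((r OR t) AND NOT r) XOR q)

No. Counterexample: with q=0, t=0, r=0, Expression 1 = 1 but Expression 2 = 0.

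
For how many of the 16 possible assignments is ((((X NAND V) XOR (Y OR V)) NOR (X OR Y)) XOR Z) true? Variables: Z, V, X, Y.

Satisfying assignments: (0,1,0,0), (1,0,0,0), (1,0,0,1), (1,0,1,0), (1,0,1,1), (1,1,0,1), (1,1,1,0), (1,1,1,1)
Count: 8 out of 16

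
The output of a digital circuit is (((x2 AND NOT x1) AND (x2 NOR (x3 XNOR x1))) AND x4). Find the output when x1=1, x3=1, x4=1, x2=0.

Substituting: (((0 AND NOT 1) AND (0 NOR (1 XNOR 1))) AND 1)
= 0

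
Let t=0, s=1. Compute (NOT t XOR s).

Substituting: (NOT 0 XOR 1)
= 0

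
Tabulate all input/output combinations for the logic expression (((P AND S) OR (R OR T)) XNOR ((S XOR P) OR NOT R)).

S | R | P | T | Output
----------------------
0 | 0 | 0 | 0 | 0
0 | 0 | 0 | 1 | 1
0 | 0 | 1 | 0 | 0
0 | 0 | 1 | 1 | 1
0 | 1 | 0 | 0 | 0
0 | 1 | 0 | 1 | 0
0 | 1 | 1 | 0 | 1
0 | 1 | 1 | 1 | 1
1 | 0 | 0 | 0 | 0
1 | 0 | 0 | 1 | 1
1 | 0 | 1 | 0 | 1
1 | 0 | 1 | 1 | 1
1 | 1 | 0 | 0 | 1
1 | 1 | 0 | 1 | 1
1 | 1 | 1 | 0 | 0
1 | 1 | 1 | 1 | 0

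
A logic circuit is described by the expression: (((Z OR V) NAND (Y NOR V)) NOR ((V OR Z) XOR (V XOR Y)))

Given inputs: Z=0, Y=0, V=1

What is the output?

Substituting: (((0 OR 1) NAND (0 NOR 1)) NOR ((1 OR 0) XOR (1 XOR 0)))
= 0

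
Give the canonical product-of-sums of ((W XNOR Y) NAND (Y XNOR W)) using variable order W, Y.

ΠM(0, 3) = (W OR Y) AND (NOT W OR NOT Y)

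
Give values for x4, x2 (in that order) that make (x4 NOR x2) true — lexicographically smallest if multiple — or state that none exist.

x4=0, x2=0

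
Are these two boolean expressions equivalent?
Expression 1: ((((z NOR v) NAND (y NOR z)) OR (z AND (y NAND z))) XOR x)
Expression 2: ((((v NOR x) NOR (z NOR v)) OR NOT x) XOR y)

No. Counterexample: with z=0, y=0, x=0, v=0, Expression 1 = 0 but Expression 2 = 1.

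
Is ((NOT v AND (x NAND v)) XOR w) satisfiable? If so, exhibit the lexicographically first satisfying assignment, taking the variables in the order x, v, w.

x=0, v=0, w=0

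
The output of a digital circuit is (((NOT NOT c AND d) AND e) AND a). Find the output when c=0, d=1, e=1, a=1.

Substituting: (((NOT NOT 0 AND 1) AND 1) AND 1)
= 0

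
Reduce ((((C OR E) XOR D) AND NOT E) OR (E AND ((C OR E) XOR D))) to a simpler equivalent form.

By distribution ((E AND v) OR (E AND NOT v) = E):
= ((C OR E) XOR D)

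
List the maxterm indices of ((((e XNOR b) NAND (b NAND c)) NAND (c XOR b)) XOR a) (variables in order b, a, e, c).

ΠM(3, 4, 5, 6, 8, 13, 14, 15) = (b OR a OR NOT e OR NOT c) AND (b OR NOT a OR e OR c) AND (b OR NOT a OR e OR NOT c) AND (b OR NOT a OR NOT e OR c) AND (NOT b OR a OR e OR c) AND (NOT b OR NOT a OR e OR NOT c) AND (NOT b OR NOT a OR NOT e OR c) AND (NOT b OR NOT a OR NOT e OR NOT c)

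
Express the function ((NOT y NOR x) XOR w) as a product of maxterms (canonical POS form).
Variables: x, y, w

ΠM(0, 3, 4, 6) = (x OR y OR w) AND (x OR NOT y OR NOT w) AND (NOT x OR y OR w) AND (NOT x OR NOT y OR w)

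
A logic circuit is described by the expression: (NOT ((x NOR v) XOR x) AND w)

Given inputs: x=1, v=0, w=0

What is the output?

Substituting: (NOT ((1 NOR 0) XOR 1) AND 0)
= 0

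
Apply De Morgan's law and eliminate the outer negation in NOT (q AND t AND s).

NOT q OR NOT t OR NOT s
De Morgan's: NOT(AND of terms) = OR of negations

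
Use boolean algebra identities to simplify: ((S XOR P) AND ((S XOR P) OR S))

By absorption (E AND (E OR v) = E):
= (S XOR P)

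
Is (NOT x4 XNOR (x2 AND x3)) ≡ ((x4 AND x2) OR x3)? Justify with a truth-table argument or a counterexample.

No. Counterexample: with x4=0, x2=0, x3=1, Expression 1 = 0 but Expression 2 = 1.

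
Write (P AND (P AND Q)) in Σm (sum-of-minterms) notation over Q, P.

Σm(3) = (Q AND P)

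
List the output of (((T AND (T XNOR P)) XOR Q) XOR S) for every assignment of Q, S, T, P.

Q | S | T | P | Output
----------------------
0 | 0 | 0 | 0 | 0
0 | 0 | 0 | 1 | 0
0 | 0 | 1 | 0 | 0
0 | 0 | 1 | 1 | 1
0 | 1 | 0 | 0 | 1
0 | 1 | 0 | 1 | 1
0 | 1 | 1 | 0 | 1
0 | 1 | 1 | 1 | 0
1 | 0 | 0 | 0 | 1
1 | 0 | 0 | 1 | 1
1 | 0 | 1 | 0 | 1
1 | 0 | 1 | 1 | 0
1 | 1 | 0 | 0 | 0
1 | 1 | 0 | 1 | 0
1 | 1 | 1 | 0 | 0
1 | 1 | 1 | 1 | 1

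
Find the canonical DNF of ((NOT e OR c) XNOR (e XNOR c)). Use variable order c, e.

(NOT c AND NOT e) OR (NOT c AND e) OR (c AND e)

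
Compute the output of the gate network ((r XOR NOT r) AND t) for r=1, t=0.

Substituting: ((1 XOR NOT 1) AND 0)
= 0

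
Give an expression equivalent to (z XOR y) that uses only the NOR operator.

((((z NOR y) NOR (z NOR y)) NOR ((z NOR y) NOR (z NOR y))) NOR ((((z NOR z) NOR (y NOR y)) NOR ((z NOR z) NOR (y NOR y))) NOR (((z NOR z) NOR (y NOR y)) NOR ((z NOR z) NOR (y NOR y)))))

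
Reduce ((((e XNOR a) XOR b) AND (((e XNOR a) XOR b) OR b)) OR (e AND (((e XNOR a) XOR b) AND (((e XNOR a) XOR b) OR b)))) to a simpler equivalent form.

By absorption (E OR (E AND v) = E) then absorption (E AND (E OR v) = E):
= ((e XNOR a) XOR b)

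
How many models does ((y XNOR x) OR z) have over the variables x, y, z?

Satisfying assignments: (0,0,0), (0,0,1), (0,1,1), (1,0,1), (1,1,0), (1,1,1)
Count: 6 out of 8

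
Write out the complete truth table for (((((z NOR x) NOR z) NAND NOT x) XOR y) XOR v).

y | z | v | x | Output
----------------------
0 | 0 | 0 | 0 | 1
0 | 0 | 0 | 1 | 1
0 | 0 | 1 | 0 | 0
0 | 0 | 1 | 1 | 0
0 | 1 | 0 | 0 | 1
0 | 1 | 0 | 1 | 1
0 | 1 | 1 | 0 | 0
0 | 1 | 1 | 1 | 0
1 | 0 | 0 | 0 | 0
1 | 0 | 0 | 1 | 0
1 | 0 | 1 | 0 | 1
1 | 0 | 1 | 1 | 1
1 | 1 | 0 | 0 | 0
1 | 1 | 0 | 1 | 0
1 | 1 | 1 | 0 | 1
1 | 1 | 1 | 1 | 1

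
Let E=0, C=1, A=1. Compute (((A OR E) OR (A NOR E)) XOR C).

Substituting: (((1 OR 0) OR (1 NOR 0)) XOR 1)
= 0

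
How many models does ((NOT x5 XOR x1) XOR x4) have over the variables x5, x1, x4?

Satisfying assignments: (0,0,0), (0,1,1), (1,0,1), (1,1,0)
Count: 4 out of 8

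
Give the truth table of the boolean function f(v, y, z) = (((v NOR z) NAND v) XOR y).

v | y | z | Output
------------------
0 | 0 | 0 | 1
0 | 0 | 1 | 1
0 | 1 | 0 | 0
0 | 1 | 1 | 0
1 | 0 | 0 | 1
1 | 0 | 1 | 1
1 | 1 | 0 | 0
1 | 1 | 1 | 0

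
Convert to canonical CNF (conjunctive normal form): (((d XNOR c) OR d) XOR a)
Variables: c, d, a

(c OR d OR NOT a) AND (c OR NOT d OR NOT a) AND (NOT c OR d OR a) AND (NOT c OR NOT d OR NOT a)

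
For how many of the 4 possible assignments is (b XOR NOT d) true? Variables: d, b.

Satisfying assignments: (0,0), (1,1)
Count: 2 out of 4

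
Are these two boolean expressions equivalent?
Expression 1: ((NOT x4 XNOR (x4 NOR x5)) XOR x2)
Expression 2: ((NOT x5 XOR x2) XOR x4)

No. Counterexample: with x2=0, x5=0, x4=1, Expression 1 = 1 but Expression 2 = 0.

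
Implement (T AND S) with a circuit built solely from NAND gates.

((T NAND S) NAND (T NAND S))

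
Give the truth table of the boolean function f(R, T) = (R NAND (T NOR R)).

R | T | Output
--------------
0 | 0 | 1
0 | 1 | 1
1 | 0 | 1
1 | 1 | 1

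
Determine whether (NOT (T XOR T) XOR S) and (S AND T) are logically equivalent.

No. Counterexample: with T=0, S=0, Expression 1 = 1 but Expression 2 = 0.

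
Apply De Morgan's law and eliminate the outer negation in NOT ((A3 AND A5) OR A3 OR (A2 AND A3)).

NOT (A3 AND A5) AND NOT A3 AND NOT (A2 AND A3)
De Morgan's: NOT(OR of terms) = AND of negations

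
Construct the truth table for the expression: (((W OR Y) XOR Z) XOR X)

W | Z | X | Y | Output
----------------------
0 | 0 | 0 | 0 | 0
0 | 0 | 0 | 1 | 1
0 | 0 | 1 | 0 | 1
0 | 0 | 1 | 1 | 0
0 | 1 | 0 | 0 | 1
0 | 1 | 0 | 1 | 0
0 | 1 | 1 | 0 | 0
0 | 1 | 1 | 1 | 1
1 | 0 | 0 | 0 | 1
1 | 0 | 0 | 1 | 1
1 | 0 | 1 | 0 | 0
1 | 0 | 1 | 1 | 0
1 | 1 | 0 | 0 | 0
1 | 1 | 0 | 1 | 0
1 | 1 | 1 | 0 | 1
1 | 1 | 1 | 1 | 1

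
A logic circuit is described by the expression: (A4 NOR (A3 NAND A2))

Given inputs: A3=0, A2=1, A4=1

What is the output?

Substituting: (1 NOR (0 NAND 1))
= 0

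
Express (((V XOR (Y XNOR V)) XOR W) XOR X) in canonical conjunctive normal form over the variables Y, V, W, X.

(Y OR V OR W OR NOT X) AND (Y OR V OR NOT W OR X) AND (Y OR NOT V OR W OR NOT X) AND (Y OR NOT V OR NOT W OR X) AND (NOT Y OR V OR W OR X) AND (NOT Y OR V OR NOT W OR NOT X) AND (NOT Y OR NOT V OR W OR X) AND (NOT Y OR NOT V OR NOT W OR NOT X)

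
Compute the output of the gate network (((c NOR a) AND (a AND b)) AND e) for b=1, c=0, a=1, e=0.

Substituting: (((0 NOR 1) AND (1 AND 1)) AND 0)
= 0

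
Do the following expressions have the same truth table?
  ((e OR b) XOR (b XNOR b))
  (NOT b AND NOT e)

Yes, they are equivalent — the two output columns agree on all 4 assignments:
b | e | Expression 1 | Expression 2
-----------------------------------
0 | 0 | 1 | 1
0 | 1 | 0 | 0
1 | 0 | 0 | 0
1 | 1 | 0 | 0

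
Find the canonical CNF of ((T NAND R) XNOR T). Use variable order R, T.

(R OR T) AND (NOT R OR T) AND (NOT R OR NOT T)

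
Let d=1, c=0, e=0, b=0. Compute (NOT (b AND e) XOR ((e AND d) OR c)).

Substituting: (NOT (0 AND 0) XOR ((0 AND 1) OR 0))
= 1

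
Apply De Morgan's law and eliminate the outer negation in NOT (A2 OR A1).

NOT A2 AND NOT A1
De Morgan's: NOT(OR of terms) = AND of negations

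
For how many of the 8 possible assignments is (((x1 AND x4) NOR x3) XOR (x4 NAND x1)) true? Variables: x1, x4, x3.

Satisfying assignments: (0,0,1), (0,1,1), (1,0,1)
Count: 3 out of 8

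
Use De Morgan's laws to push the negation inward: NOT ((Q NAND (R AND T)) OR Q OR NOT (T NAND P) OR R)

NOT (Q NAND (R AND T)) AND NOT Q AND (T NAND P) AND NOT R
De Morgan's: NOT(OR of terms) = AND of negations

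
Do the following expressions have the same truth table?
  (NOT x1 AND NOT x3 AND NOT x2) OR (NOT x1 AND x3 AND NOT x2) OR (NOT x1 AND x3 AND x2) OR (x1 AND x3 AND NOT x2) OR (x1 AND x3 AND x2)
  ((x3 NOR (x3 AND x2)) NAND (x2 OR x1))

Yes, they are equivalent — the two output columns agree on all 8 assignments:
x1 | x3 | x2 | Expression 1 | Expression 2
------------------------------------------
0 | 0 | 0 | 1 | 1
0 | 0 | 1 | 0 | 0
0 | 1 | 0 | 1 | 1
0 | 1 | 1 | 1 | 1
1 | 0 | 0 | 0 | 0
1 | 0 | 1 | 0 | 0
1 | 1 | 0 | 1 | 1
1 | 1 | 1 | 1 | 1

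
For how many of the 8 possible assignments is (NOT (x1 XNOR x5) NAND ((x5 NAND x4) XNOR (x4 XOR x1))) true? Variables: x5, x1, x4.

Satisfying assignments: (0,0,0), (0,0,1), (0,1,1), (1,0,0), (1,0,1), (1,1,0), (1,1,1)
Count: 7 out of 8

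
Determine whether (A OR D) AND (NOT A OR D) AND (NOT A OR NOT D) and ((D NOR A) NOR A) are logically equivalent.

Yes, they are equivalent — the two output columns agree on all 4 assignments:
A | D | Expression 1 | Expression 2
-----------------------------------
0 | 0 | 0 | 0
0 | 1 | 1 | 1
1 | 0 | 0 | 0
1 | 1 | 0 | 0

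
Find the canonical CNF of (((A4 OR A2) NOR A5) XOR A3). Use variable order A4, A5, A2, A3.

(A4 OR A5 OR A2 OR NOT A3) AND (A4 OR A5 OR NOT A2 OR A3) AND (A4 OR NOT A5 OR A2 OR A3) AND (A4 OR NOT A5 OR NOT A2 OR A3) AND (NOT A4 OR A5 OR A2 OR A3) AND (NOT A4 OR A5 OR NOT A2 OR A3) AND (NOT A4 OR NOT A5 OR A2 OR A3) AND (NOT A4 OR NOT A5 OR NOT A2 OR A3)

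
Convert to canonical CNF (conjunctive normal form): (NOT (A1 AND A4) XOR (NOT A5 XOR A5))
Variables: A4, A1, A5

(A4 OR A1 OR A5) AND (A4 OR A1 OR NOT A5) AND (A4 OR NOT A1 OR A5) AND (A4 OR NOT A1 OR NOT A5) AND (NOT A4 OR A1 OR A5) AND (NOT A4 OR A1 OR NOT A5)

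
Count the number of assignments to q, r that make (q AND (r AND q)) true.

Satisfying assignments: (1,1)
Count: 1 out of 4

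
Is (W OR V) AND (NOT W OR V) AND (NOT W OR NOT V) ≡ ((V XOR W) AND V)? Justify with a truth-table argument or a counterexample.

Yes, they are equivalent — the two output columns agree on all 4 assignments:
W | V | Expression 1 | Expression 2
-----------------------------------
0 | 0 | 0 | 0
0 | 1 | 1 | 1
1 | 0 | 0 | 0
1 | 1 | 0 | 0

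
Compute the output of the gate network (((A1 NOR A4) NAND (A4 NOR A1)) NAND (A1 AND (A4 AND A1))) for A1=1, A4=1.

Substituting: (((1 NOR 1) NAND (1 NOR 1)) NAND (1 AND (1 AND 1)))
= 0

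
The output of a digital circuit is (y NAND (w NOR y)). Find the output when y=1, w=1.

Substituting: (1 NAND (1 NOR 1))
= 1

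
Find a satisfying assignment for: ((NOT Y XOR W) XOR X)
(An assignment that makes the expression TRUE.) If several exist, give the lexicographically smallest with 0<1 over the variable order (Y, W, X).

Y=0, W=0, X=0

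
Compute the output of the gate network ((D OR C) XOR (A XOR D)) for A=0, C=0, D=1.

Substituting: ((1 OR 0) XOR (0 XOR 1))
= 0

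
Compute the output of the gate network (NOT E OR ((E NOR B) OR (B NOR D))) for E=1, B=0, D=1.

Substituting: (NOT 1 OR ((1 NOR 0) OR (0 NOR 1)))
= 0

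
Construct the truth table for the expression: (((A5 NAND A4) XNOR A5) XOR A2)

A5 | A4 | A2 | Output
---------------------
0 | 0 | 0 | 0
0 | 0 | 1 | 1
0 | 1 | 0 | 0
0 | 1 | 1 | 1
1 | 0 | 0 | 1
1 | 0 | 1 | 0
1 | 1 | 0 | 0
1 | 1 | 1 | 1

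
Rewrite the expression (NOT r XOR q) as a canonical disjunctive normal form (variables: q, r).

(NOT q AND NOT r) OR (q AND r)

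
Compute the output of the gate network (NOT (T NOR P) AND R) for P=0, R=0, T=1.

Substituting: (NOT (1 NOR 0) AND 0)
= 0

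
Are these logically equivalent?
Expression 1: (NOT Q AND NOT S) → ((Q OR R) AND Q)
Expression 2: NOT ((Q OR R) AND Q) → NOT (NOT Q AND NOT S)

Yes, Contrapositive is always equivalent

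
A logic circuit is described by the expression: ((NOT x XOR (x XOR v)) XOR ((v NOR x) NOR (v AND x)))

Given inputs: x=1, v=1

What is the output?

Substituting: ((NOT 1 XOR (1 XOR 1)) XOR ((1 NOR 1) NOR (1 AND 1)))
= 0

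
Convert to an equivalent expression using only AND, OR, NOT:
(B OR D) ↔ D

((B OR D) AND D) OR (NOT (B OR D) AND NOT D)
(Biconditional = both true or both false)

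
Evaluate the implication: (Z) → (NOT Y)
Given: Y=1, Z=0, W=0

Antecedent (Z) = 0; consequent (NOT Y) = 0.
0 → 0 = 1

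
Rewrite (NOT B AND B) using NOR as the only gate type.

(((B NOR B) NOR (B NOR B)) NOR (B NOR B))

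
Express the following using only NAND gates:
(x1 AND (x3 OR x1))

((x1 NAND ((x3 NAND x3) NAND (x1 NAND x1))) NAND (x1 NAND ((x3 NAND x3) NAND (x1 NAND x1))))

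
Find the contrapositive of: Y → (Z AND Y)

Contrapositive: NOT (Z AND Y) → NOT Y
Note: A statement and its contrapositive are logically equivalent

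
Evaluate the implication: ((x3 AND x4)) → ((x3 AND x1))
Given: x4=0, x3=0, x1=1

Antecedent ((x3 AND x4)) = 0; consequent ((x3 AND x1)) = 0.
0 → 0 = 1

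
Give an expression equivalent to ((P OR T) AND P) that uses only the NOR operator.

((((P NOR T) NOR (P NOR T)) NOR ((P NOR T) NOR (P NOR T))) NOR (P NOR P))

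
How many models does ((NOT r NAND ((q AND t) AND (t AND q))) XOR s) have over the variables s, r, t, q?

Satisfying assignments: (0,0,0,0), (0,0,0,1), (0,0,1,0), (0,1,0,0), (0,1,0,1), (0,1,1,0), (0,1,1,1), (1,0,1,1)
Count: 8 out of 16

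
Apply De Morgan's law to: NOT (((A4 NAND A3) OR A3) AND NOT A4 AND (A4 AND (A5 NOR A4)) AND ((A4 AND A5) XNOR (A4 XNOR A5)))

NOT ((A4 NAND A3) OR A3) OR A4 OR NOT (A4 AND (A5 NOR A4)) OR NOT ((A4 AND A5) XNOR (A4 XNOR A5))
De Morgan's: NOT(AND of terms) = OR of negations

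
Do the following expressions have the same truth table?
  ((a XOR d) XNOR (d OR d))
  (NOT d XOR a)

No. Counterexample: with d=1, a=0, Expression 1 = 1 but Expression 2 = 0.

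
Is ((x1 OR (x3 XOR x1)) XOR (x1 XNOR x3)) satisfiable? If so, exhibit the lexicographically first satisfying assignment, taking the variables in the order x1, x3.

x1=0, x3=0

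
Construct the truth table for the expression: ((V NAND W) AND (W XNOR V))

V | W | Output
--------------
0 | 0 | 1
0 | 1 | 0
1 | 0 | 0
1 | 1 | 0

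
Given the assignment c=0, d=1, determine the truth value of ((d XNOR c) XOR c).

Substituting: ((1 XNOR 0) XOR 0)
= 0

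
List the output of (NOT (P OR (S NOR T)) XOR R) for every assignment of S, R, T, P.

S | R | T | P | Output
----------------------
0 | 0 | 0 | 0 | 0
0 | 0 | 0 | 1 | 0
0 | 0 | 1 | 0 | 1
0 | 0 | 1 | 1 | 0
0 | 1 | 0 | 0 | 1
0 | 1 | 0 | 1 | 1
0 | 1 | 1 | 0 | 0
0 | 1 | 1 | 1 | 1
1 | 0 | 0 | 0 | 1
1 | 0 | 0 | 1 | 0
1 | 0 | 1 | 0 | 1
1 | 0 | 1 | 1 | 0
1 | 1 | 0 | 0 | 0
1 | 1 | 0 | 1 | 1
1 | 1 | 1 | 0 | 0
1 | 1 | 1 | 1 | 1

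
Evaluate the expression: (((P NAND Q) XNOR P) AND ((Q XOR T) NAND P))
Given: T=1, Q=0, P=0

Substituting: (((0 NAND 0) XNOR 0) AND ((0 XOR 1) NAND 0))
= 0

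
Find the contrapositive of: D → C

Contrapositive: NOT C → NOT D
Note: A statement and its contrapositive are logically equivalent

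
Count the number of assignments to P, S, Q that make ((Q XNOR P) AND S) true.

Satisfying assignments: (0,1,0), (1,1,1)
Count: 2 out of 8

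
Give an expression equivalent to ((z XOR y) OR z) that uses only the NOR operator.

((((((z NOR y) NOR (z NOR y)) NOR ((z NOR y) NOR (z NOR y))) NOR ((((z NOR z) NOR (y NOR y)) NOR ((z NOR z) NOR (y NOR y))) NOR (((z NOR z) NOR (y NOR y)) NOR ((z NOR z) NOR (y NOR y))))) NOR z) NOR (((((z NOR y) NOR (z NOR y)) NOR ((z NOR y) NOR (z NOR y))) NOR ((((z NOR z) NOR (y NOR y)) NOR ((z NOR z) NOR (y NOR y))) NOR (((z NOR z) NOR (y NOR y)) NOR ((z NOR z) NOR (y NOR y))))) NOR z))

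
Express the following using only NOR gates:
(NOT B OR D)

(((B NOR B) NOR D) NOR ((B NOR B) NOR D))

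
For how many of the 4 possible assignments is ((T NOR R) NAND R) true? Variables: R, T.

Satisfying assignments: (0,0), (0,1), (1,0), (1,1)
Count: 4 out of 4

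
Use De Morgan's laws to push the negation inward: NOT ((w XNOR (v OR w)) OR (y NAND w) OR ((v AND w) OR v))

NOT (w XNOR (v OR w)) AND NOT (y NAND w) AND NOT ((v AND w) OR v)
De Morgan's: NOT(OR of terms) = AND of negations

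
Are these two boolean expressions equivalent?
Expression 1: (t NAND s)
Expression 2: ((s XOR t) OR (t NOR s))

Yes, they are equivalent — the two output columns agree on all 4 assignments:
t | s | Expression 1 | Expression 2
-----------------------------------
0 | 0 | 1 | 1
0 | 1 | 1 | 1
1 | 0 | 1 | 1
1 | 1 | 0 | 0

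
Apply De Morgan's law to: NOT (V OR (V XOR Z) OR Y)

NOT V AND NOT (V XOR Z) AND NOT Y
De Morgan's: NOT(OR of terms) = AND of negations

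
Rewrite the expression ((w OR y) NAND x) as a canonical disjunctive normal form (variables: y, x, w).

(NOT y AND NOT x AND NOT w) OR (NOT y AND NOT x AND w) OR (NOT y AND x AND NOT w) OR (y AND NOT x AND NOT w) OR (y AND NOT x AND w)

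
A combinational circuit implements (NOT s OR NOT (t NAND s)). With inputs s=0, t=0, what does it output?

Substituting: (NOT 0 OR NOT (0 NAND 0))
= 1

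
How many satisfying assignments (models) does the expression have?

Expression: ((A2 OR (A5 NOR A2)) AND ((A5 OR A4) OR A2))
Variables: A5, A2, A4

Satisfying assignments: (0,0,1), (0,1,0), (0,1,1), (1,1,0), (1,1,1)
Count: 5 out of 8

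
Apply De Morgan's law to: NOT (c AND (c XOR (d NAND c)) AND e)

NOT c OR NOT (c XOR (d NAND c)) OR NOT e
De Morgan's: NOT(AND of terms) = OR of negations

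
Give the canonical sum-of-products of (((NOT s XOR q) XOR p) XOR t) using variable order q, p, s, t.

Σm(0, 3, 5, 6, 9, 10, 12, 15) = (NOT q AND NOT p AND NOT s AND NOT t) OR (NOT q AND NOT p AND s AND t) OR (NOT q AND p AND NOT s AND t) OR (NOT q AND p AND s AND NOT t) OR (q AND NOT p AND NOT s AND t) OR (q AND NOT p AND s AND NOT t) OR (q AND p AND NOT s AND NOT t) OR (q AND p AND s AND t)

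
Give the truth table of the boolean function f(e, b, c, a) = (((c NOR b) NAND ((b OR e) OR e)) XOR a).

e | b | c | a | Output
----------------------
0 | 0 | 0 | 0 | 1
0 | 0 | 0 | 1 | 0
0 | 0 | 1 | 0 | 1
0 | 0 | 1 | 1 | 0
0 | 1 | 0 | 0 | 1
0 | 1 | 0 | 1 | 0
0 | 1 | 1 | 0 | 1
0 | 1 | 1 | 1 | 0
1 | 0 | 0 | 0 | 0
1 | 0 | 0 | 1 | 1
1 | 0 | 1 | 0 | 1
1 | 0 | 1 | 1 | 0
1 | 1 | 0 | 0 | 1
1 | 1 | 0 | 1 | 0
1 | 1 | 1 | 0 | 1
1 | 1 | 1 | 1 | 0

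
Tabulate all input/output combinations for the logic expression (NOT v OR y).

y | v | Output
--------------
0 | 0 | 1
0 | 1 | 0
1 | 0 | 1
1 | 1 | 1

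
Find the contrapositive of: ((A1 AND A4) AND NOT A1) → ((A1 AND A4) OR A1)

Contrapositive: NOT ((A1 AND A4) OR A1) → NOT ((A1 AND A4) AND NOT A1)
Note: A statement and its contrapositive are logically equivalent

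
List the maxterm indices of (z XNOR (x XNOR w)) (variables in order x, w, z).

ΠM(0, 3, 5, 6) = (x OR w OR z) AND (x OR NOT w OR NOT z) AND (NOT x OR w OR NOT z) AND (NOT x OR NOT w OR z)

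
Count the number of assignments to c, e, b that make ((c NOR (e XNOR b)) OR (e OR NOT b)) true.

Satisfying assignments: (0,0,0), (0,0,1), (0,1,0), (0,1,1), (1,0,0), (1,1,0), (1,1,1)
Count: 7 out of 8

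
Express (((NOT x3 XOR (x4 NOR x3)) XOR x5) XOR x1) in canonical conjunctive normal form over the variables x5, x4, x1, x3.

(x5 OR x4 OR x1 OR x3) AND (x5 OR x4 OR x1 OR NOT x3) AND (x5 OR NOT x4 OR x1 OR NOT x3) AND (x5 OR NOT x4 OR NOT x1 OR x3) AND (NOT x5 OR x4 OR NOT x1 OR x3) AND (NOT x5 OR x4 OR NOT x1 OR NOT x3) AND (NOT x5 OR NOT x4 OR x1 OR x3) AND (NOT x5 OR NOT x4 OR NOT x1 OR NOT x3)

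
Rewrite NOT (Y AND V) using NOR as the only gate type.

(((Y NOR Y) NOR (V NOR V)) NOR ((Y NOR Y) NOR (V NOR V)))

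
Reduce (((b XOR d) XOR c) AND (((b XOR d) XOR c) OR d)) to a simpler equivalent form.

By absorption (E AND (E OR v) = E):
= ((b XOR d) XOR c)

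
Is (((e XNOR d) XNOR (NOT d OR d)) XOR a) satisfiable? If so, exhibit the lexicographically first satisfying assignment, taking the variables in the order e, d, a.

e=0, d=0, a=0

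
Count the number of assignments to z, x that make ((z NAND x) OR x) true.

Satisfying assignments: (0,0), (0,1), (1,0), (1,1)
Count: 4 out of 4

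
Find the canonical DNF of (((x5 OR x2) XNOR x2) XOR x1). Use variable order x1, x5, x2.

(NOT x1 AND NOT x5 AND NOT x2) OR (NOT x1 AND NOT x5 AND x2) OR (NOT x1 AND x5 AND x2) OR (x1 AND x5 AND NOT x2)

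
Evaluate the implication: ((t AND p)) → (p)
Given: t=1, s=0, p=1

Antecedent ((t AND p)) = 1; consequent (p) = 1.
1 → 1 = 1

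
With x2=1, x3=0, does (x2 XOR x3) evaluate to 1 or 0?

Substituting: (1 XOR 0)
= 1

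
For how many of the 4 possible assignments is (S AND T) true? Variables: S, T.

Satisfying assignments: (1,1)
Count: 1 out of 4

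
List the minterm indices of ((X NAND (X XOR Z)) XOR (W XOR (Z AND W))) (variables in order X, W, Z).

Σm(0, 1, 3, 5, 6, 7) = (NOT X AND NOT W AND NOT Z) OR (NOT X AND NOT W AND Z) OR (NOT X AND W AND Z) OR (X AND NOT W AND Z) OR (X AND W AND NOT Z) OR (X AND W AND Z)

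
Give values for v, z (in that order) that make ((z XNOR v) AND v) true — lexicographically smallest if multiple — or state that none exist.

v=1, z=1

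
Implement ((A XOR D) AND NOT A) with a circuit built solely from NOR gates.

((((((A NOR D) NOR (A NOR D)) NOR ((A NOR D) NOR (A NOR D))) NOR ((((A NOR A) NOR (D NOR D)) NOR ((A NOR A) NOR (D NOR D))) NOR (((A NOR A) NOR (D NOR D)) NOR ((A NOR A) NOR (D NOR D))))) NOR ((((A NOR D) NOR (A NOR D)) NOR ((A NOR D) NOR (A NOR D))) NOR ((((A NOR A) NOR (D NOR D)) NOR ((A NOR A) NOR (D NOR D))) NOR (((A NOR A) NOR (D NOR D)) NOR ((A NOR A) NOR (D NOR D)))))) NOR ((A NOR A) NOR (A NOR A)))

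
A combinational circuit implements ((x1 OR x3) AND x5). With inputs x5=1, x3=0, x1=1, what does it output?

Substituting: ((1 OR 0) AND 1)
= 1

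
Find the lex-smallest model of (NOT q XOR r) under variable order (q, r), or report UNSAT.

q=0, r=0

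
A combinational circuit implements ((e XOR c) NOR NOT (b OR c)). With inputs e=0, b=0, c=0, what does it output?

Substituting: ((0 XOR 0) NOR NOT (0 OR 0))
= 0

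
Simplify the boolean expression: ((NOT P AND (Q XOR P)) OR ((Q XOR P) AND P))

By distribution ((E AND v) OR (E AND NOT v) = E):
= (Q XOR P)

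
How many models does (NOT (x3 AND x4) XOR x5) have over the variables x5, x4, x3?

Satisfying assignments: (0,0,0), (0,0,1), (0,1,0), (1,1,1)
Count: 4 out of 8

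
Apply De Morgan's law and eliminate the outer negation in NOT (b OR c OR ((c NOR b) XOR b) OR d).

NOT b AND NOT c AND NOT ((c NOR b) XOR b) AND NOT d
De Morgan's: NOT(OR of terms) = AND of negations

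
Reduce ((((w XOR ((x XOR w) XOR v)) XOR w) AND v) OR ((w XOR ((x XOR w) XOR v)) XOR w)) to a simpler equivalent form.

By absorption (E OR (E AND v) = E) then XOR self-cancellation ((E XOR v) XOR v = E):
= ((x XOR w) XOR v)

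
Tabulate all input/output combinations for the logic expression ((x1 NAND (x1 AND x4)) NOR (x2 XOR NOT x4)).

x4 | x1 | x2 | Output
---------------------
0 | 0 | 0 | 0
0 | 0 | 1 | 0
0 | 1 | 0 | 0
0 | 1 | 1 | 0
1 | 0 | 0 | 0
1 | 0 | 1 | 0
1 | 1 | 0 | 1
1 | 1 | 1 | 0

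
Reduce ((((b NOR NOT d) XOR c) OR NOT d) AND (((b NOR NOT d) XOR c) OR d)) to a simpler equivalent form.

By distribution ((E OR v) AND (E OR NOT v) = E):
= ((b NOR NOT d) XOR c)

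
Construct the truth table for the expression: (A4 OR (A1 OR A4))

A1 | A4 | Output
----------------
0 | 0 | 0
0 | 1 | 1
1 | 0 | 1
1 | 1 | 1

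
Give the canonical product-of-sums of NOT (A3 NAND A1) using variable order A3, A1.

ΠM(0, 1, 2) = (A3 OR A1) AND (A3 OR NOT A1) AND (NOT A3 OR A1)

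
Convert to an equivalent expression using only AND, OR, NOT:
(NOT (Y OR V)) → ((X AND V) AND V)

(Y OR V) OR ((X AND V) AND V)
(Implication elimination: A → B = NOT A OR B)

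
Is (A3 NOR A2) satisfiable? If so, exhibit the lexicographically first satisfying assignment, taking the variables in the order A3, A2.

A3=0, A2=0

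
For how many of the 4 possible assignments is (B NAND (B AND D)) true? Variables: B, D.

Satisfying assignments: (0,0), (0,1), (1,0)
Count: 3 out of 4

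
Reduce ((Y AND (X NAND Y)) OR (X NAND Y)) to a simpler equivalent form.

By absorption (E OR (E AND v) = E):
= (X NAND Y)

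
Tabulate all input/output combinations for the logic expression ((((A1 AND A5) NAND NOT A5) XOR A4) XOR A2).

A4 | A1 | A2 | A5 | Output
--------------------------
0 | 0 | 0 | 0 | 1
0 | 0 | 0 | 1 | 1
0 | 0 | 1 | 0 | 0
0 | 0 | 1 | 1 | 0
0 | 1 | 0 | 0 | 1
0 | 1 | 0 | 1 | 1
0 | 1 | 1 | 0 | 0
0 | 1 | 1 | 1 | 0
1 | 0 | 0 | 0 | 0
1 | 0 | 0 | 1 | 0
1 | 0 | 1 | 0 | 1
1 | 0 | 1 | 1 | 1
1 | 1 | 0 | 0 | 0
1 | 1 | 0 | 1 | 0
1 | 1 | 1 | 0 | 1
1 | 1 | 1 | 1 | 1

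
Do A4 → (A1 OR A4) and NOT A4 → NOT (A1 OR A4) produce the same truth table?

No, Inverse is not equivalent to original (counterexample: A4=0, A1=1)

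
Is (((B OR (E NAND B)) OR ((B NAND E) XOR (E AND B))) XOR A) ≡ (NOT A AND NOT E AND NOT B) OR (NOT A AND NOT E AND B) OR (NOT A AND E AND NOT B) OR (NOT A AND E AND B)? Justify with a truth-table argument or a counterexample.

Yes, they are equivalent — the two output columns agree on all 8 assignments:
A | E | B | Expression 1 | Expression 2
---------------------------------------
0 | 0 | 0 | 1 | 1
0 | 0 | 1 | 1 | 1
0 | 1 | 0 | 1 | 1
0 | 1 | 1 | 1 | 1
1 | 0 | 0 | 0 | 0
1 | 0 | 1 | 0 | 0
1 | 1 | 0 | 0 | 0
1 | 1 | 1 | 0 | 0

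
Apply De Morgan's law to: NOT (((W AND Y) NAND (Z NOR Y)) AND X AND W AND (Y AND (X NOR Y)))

NOT ((W AND Y) NAND (Z NOR Y)) OR NOT X OR NOT W OR NOT (Y AND (X NOR Y))
De Morgan's: NOT(AND of terms) = OR of negations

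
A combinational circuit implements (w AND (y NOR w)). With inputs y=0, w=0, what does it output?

Substituting: (0 AND (0 NOR 0))
= 0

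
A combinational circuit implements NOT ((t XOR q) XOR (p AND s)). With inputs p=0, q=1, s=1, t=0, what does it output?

Substituting: NOT ((0 XOR 1) XOR (0 AND 1))
= 0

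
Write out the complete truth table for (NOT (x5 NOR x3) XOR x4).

x3 | x5 | x4 | Output
---------------------
0 | 0 | 0 | 0
0 | 0 | 1 | 1
0 | 1 | 0 | 1
0 | 1 | 1 | 0
1 | 0 | 0 | 1
1 | 0 | 1 | 0
1 | 1 | 0 | 1
1 | 1 | 1 | 0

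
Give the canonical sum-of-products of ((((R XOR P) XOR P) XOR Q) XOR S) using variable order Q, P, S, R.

Σm(1, 2, 5, 6, 8, 11, 12, 15) = (NOT Q AND NOT P AND NOT S AND R) OR (NOT Q AND NOT P AND S AND NOT R) OR (NOT Q AND P AND NOT S AND R) OR (NOT Q AND P AND S AND NOT R) OR (Q AND NOT P AND NOT S AND NOT R) OR (Q AND NOT P AND S AND R) OR (Q AND P AND NOT S AND NOT R) OR (Q AND P AND S AND R)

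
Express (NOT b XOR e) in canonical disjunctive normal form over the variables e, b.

(NOT e AND NOT b) OR (e AND b)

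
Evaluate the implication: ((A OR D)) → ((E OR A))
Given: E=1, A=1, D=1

Antecedent ((A OR D)) = 1; consequent ((E OR A)) = 1.
1 → 1 = 1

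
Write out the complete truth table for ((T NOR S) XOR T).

S | T | Output
--------------
0 | 0 | 1
0 | 1 | 1
1 | 0 | 0
1 | 1 | 1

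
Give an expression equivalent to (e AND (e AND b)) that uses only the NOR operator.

((e NOR e) NOR (((e NOR e) NOR (b NOR b)) NOR ((e NOR e) NOR (b NOR b))))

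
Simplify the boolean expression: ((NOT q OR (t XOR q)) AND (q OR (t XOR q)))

By distribution ((E OR v) AND (E OR NOT v) = E):
= (t XOR q)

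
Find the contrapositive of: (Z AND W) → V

Contrapositive: NOT V → NOT (Z AND W)
Note: A statement and its contrapositive are logically equivalent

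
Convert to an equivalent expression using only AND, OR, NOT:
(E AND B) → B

NOT (E AND B) OR B
(Implication elimination: A → B = NOT A OR B)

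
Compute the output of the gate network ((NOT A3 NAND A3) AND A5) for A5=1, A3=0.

Substituting: ((NOT 0 NAND 0) AND 1)
= 1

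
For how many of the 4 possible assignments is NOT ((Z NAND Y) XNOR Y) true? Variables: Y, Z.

Satisfying assignments: (0,0), (0,1), (1,1)
Count: 3 out of 4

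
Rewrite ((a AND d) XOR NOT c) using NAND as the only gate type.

((((a NAND d) NAND (a NAND d)) NAND (((a NAND d) NAND (a NAND d)) NAND (c NAND c))) NAND ((c NAND c) NAND (((a NAND d) NAND (a NAND d)) NAND (c NAND c))))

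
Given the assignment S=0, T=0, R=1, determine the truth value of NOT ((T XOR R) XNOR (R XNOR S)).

Substituting: NOT ((0 XOR 1) XNOR (1 XNOR 0))
= 1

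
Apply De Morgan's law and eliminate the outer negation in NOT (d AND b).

NOT d OR NOT b
De Morgan's: NOT(AND of terms) = OR of negations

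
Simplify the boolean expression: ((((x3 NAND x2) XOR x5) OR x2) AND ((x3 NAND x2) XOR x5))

By absorption (E AND (E OR v) = E):
= ((x3 NAND x2) XOR x5)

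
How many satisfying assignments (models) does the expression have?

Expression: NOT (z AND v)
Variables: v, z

Satisfying assignments: (0,0), (0,1), (1,0)
Count: 3 out of 4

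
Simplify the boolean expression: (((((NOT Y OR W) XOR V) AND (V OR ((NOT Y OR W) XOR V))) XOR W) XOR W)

By XOR self-cancellation ((E XOR v) XOR v = E) then absorption (E AND (E OR v) = E):
= ((NOT Y OR W) XOR V)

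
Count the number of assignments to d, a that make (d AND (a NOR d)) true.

No assignment satisfies the expression.
Count: 0 out of 4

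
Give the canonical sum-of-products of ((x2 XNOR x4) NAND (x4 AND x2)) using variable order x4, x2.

Σm(0, 1, 2) = (NOT x4 AND NOT x2) OR (NOT x4 AND x2) OR (x4 AND NOT x2)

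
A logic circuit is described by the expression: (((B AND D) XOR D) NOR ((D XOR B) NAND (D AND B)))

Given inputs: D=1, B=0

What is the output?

Substituting: (((0 AND 1) XOR 1) NOR ((1 XOR 0) NAND (1 AND 0)))
= 0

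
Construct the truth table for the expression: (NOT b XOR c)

c | b | Output
--------------
0 | 0 | 1
0 | 1 | 0
1 | 0 | 0
1 | 1 | 1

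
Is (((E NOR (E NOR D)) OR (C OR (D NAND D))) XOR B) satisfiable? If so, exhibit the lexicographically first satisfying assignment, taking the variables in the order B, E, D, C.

B=0, E=0, D=0, C=0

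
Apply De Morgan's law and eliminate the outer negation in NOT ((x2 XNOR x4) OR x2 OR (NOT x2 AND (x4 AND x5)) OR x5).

NOT (x2 XNOR x4) AND NOT x2 AND NOT (NOT x2 AND (x4 AND x5)) AND NOT x5
De Morgan's: NOT(OR of terms) = AND of negations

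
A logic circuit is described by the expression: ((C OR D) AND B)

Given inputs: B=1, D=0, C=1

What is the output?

Substituting: ((1 OR 0) AND 1)
= 1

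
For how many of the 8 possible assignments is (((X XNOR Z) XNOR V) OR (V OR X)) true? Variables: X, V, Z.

Satisfying assignments: (0,0,1), (0,1,0), (0,1,1), (1,0,0), (1,0,1), (1,1,0), (1,1,1)
Count: 7 out of 8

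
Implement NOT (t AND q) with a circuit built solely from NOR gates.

(((t NOR t) NOR (q NOR q)) NOR ((t NOR t) NOR (q NOR q)))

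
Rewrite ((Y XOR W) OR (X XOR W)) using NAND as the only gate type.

((((Y NAND (Y NAND W)) NAND (W NAND (Y NAND W))) NAND ((Y NAND (Y NAND W)) NAND (W NAND (Y NAND W)))) NAND (((X NAND (X NAND W)) NAND (W NAND (X NAND W))) NAND ((X NAND (X NAND W)) NAND (W NAND (X NAND W)))))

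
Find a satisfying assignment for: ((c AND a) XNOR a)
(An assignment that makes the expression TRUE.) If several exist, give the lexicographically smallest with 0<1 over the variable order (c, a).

c=0, a=0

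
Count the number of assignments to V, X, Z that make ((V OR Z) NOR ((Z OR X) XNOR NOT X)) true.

Satisfying assignments: (0,0,0), (0,1,0)
Count: 2 out of 8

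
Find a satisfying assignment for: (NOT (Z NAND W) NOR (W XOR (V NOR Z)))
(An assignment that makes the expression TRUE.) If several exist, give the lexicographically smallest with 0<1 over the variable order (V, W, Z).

V=0, W=0, Z=1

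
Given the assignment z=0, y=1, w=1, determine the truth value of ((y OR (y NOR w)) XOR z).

Substituting: ((1 OR (1 NOR 1)) XOR 0)
= 1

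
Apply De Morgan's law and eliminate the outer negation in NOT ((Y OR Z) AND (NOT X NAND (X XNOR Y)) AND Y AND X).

NOT (Y OR Z) OR NOT (NOT X NAND (X XNOR Y)) OR NOT Y OR NOT X
De Morgan's: NOT(AND of terms) = OR of negations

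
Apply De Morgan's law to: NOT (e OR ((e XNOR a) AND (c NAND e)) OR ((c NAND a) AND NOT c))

NOT e AND NOT ((e XNOR a) AND (c NAND e)) AND NOT ((c NAND a) AND NOT c)
De Morgan's: NOT(OR of terms) = AND of negations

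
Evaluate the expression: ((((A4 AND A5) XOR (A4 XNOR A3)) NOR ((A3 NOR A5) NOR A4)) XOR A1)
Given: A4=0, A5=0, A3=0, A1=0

Substituting: ((((0 AND 0) XOR (0 XNOR 0)) NOR ((0 NOR 0) NOR 0)) XOR 0)
= 0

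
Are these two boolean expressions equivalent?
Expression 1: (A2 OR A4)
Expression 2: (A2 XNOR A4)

No. Counterexample: with A2=0, A4=0, Expression 1 = 0 but Expression 2 = 1.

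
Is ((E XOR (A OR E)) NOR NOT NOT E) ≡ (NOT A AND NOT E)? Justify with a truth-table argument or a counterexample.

Yes, they are equivalent — the two output columns agree on all 4 assignments:
A | E | Expression 1 | Expression 2
-----------------------------------
0 | 0 | 1 | 1
0 | 1 | 0 | 0
1 | 0 | 0 | 0
1 | 1 | 0 | 0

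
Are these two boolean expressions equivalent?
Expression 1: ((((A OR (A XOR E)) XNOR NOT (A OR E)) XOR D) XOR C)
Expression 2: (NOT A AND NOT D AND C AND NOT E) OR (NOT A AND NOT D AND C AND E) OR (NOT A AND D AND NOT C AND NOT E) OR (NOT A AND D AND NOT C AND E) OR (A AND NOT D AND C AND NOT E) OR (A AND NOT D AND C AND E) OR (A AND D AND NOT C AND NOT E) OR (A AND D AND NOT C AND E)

Yes, they are equivalent — the two output columns agree on all 16 assignments:
A | D | C | E | Expression 1 | Expression 2
-------------------------------------------
0 | 0 | 0 | 0 | 0 | 0
0 | 0 | 0 | 1 | 0 | 0
0 | 0 | 1 | 0 | 1 | 1
0 | 0 | 1 | 1 | 1 | 1
0 | 1 | 0 | 0 | 1 | 1
0 | 1 | 0 | 1 | 1 | 1
0 | 1 | 1 | 0 | 0 | 0
0 | 1 | 1 | 1 | 0 | 0
1 | 0 | 0 | 0 | 0 | 0
1 | 0 | 0 | 1 | 0 | 0
1 | 0 | 1 | 0 | 1 | 1
1 | 0 | 1 | 1 | 1 | 1
1 | 1 | 0 | 0 | 1 | 1
1 | 1 | 0 | 1 | 1 | 1
1 | 1 | 1 | 0 | 0 | 0
1 | 1 | 1 | 1 | 0 | 0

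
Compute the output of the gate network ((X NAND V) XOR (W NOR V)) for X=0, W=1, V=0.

Substituting: ((0 NAND 0) XOR (1 NOR 0))
= 1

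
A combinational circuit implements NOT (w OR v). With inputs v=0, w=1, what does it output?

Substituting: NOT (1 OR 0)
= 0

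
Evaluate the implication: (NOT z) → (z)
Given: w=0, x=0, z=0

Antecedent (NOT z) = 1; consequent (z) = 0.
1 → 0 = 0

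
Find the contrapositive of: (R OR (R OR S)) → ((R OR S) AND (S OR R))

Contrapositive: NOT ((R OR S) AND (S OR R)) → NOT (R OR (R OR S))
Note: A statement and its contrapositive are logically equivalent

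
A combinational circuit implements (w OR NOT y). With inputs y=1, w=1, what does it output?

Substituting: (1 OR NOT 1)
= 1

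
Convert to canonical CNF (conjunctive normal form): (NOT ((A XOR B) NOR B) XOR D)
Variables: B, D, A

(B OR D OR A) AND (B OR NOT D OR NOT A) AND (NOT B OR NOT D OR A) AND (NOT B OR NOT D OR NOT A)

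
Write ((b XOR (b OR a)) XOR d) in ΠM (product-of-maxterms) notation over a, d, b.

ΠM(0, 1, 5, 6) = (a OR d OR b) AND (a OR d OR NOT b) AND (NOT a OR d OR NOT b) AND (NOT a OR NOT d OR b)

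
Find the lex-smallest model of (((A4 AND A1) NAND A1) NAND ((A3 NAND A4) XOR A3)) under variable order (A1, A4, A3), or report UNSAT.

A1=0, A4=0, A3=1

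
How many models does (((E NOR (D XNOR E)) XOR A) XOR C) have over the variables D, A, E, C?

Satisfying assignments: (0,0,0,1), (0,0,1,1), (0,1,0,0), (0,1,1,0), (1,0,0,0), (1,0,1,1), (1,1,0,1), (1,1,1,0)
Count: 8 out of 16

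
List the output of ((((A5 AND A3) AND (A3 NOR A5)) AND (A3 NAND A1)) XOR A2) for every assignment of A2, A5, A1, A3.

A2 | A5 | A1 | A3 | Output
--------------------------
0 | 0 | 0 | 0 | 0
0 | 0 | 0 | 1 | 0
0 | 0 | 1 | 0 | 0
0 | 0 | 1 | 1 | 0
0 | 1 | 0 | 0 | 0
0 | 1 | 0 | 1 | 0
0 | 1 | 1 | 0 | 0
0 | 1 | 1 | 1 | 0
1 | 0 | 0 | 0 | 1
1 | 0 | 0 | 1 | 1
1 | 0 | 1 | 0 | 1
1 | 0 | 1 | 1 | 1
1 | 1 | 0 | 0 | 1
1 | 1 | 0 | 1 | 1
1 | 1 | 1 | 0 | 1
1 | 1 | 1 | 1 | 1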